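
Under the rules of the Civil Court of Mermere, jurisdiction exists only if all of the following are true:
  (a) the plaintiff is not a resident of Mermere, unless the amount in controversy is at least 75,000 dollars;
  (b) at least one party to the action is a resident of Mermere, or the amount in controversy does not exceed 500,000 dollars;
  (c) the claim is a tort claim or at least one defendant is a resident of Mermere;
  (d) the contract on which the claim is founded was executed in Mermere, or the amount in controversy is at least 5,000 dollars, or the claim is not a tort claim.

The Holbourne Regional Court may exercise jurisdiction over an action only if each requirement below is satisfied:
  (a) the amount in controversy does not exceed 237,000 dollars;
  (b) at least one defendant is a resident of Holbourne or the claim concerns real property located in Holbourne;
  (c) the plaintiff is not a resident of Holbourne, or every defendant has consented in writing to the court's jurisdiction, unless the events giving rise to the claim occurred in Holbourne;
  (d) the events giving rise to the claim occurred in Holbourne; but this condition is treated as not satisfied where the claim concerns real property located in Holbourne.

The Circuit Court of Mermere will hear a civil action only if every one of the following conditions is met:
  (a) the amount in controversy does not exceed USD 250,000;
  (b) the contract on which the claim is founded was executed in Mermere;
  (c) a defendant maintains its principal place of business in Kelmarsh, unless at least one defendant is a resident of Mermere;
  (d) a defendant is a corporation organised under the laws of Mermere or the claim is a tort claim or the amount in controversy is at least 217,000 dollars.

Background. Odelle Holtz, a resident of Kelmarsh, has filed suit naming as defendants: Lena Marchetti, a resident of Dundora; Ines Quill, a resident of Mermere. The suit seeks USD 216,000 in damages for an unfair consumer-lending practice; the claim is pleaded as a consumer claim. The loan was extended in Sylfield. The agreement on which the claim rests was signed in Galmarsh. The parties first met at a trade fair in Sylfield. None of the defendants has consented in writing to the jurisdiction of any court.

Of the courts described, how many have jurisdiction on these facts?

1

The Civil Court of Mermere:
  (a) The plaintiff resides in Kelmarsh, which is not Mermere. Satisfied.
  (b) Ines Quill resides in Mermere, so this disjunct is met. Condition met.
  (c) Ines Quill resides in Mermere — that alternative is enough. Satisfied.
  (d) The amount in controversy is $216,000, which meets the $5,000 floor — that alternative is enough. Condition met.
  → The court has jurisdiction.
The Holbourne Regional Court:
  (a) The amount in controversy is $216,000, within the USD 237,000 ceiling. Satisfied.
  (b) No defendant resides in Holbourne (they reside in Dundora, Mermere); the claim does not concern real property — every alternative fails. Fails.
  (c) The plaintiff resides in Kelmarsh, which is not Holbourne, which satisfies one of the alternatives. Condition met.
  (d) The operative events occurred in Sylfield, not Holbourne. Condition not met.
  → Not every requirement is met — no jurisdiction.
The Circuit Court of Mermere:
  (a) The amount in controversy is 216,000 dollars, within the 250,000 dollars ceiling. Condition met.
  (b) The contract was executed in Galmarsh, not Mermere. Not met.
  (c) No defendant is a corporation. The proviso rescues it, though: Ines Quill resides in Mermere. Condition met.
  (d) No defendant is a corporation; the claim is a consumer claim, not a tort claim; the amount in controversy is $216,000, below the $217,000 floor — no alternative holds. Not met.
  → Not every requirement is met — no jurisdiction.
Courts with jurisdiction: the Civil Court of Mermere — 1 in total.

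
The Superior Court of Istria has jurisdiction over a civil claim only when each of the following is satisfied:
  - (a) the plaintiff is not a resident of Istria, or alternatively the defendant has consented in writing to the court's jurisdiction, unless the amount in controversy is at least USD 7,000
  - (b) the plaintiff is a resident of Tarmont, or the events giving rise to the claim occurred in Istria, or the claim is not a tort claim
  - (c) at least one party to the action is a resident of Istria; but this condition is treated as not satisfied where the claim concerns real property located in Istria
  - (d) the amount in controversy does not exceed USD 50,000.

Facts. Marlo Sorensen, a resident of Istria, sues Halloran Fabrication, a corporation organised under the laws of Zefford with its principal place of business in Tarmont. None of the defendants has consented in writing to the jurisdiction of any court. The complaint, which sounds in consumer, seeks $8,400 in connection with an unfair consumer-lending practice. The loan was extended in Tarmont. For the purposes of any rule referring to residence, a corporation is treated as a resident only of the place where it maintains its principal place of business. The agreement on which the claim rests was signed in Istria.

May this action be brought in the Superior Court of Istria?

Yes

The Superior Court of Istria:
  (a) The plaintiff resides in Istria; no such written consent has been filed — no alternative holds. The proviso rescues it, though: the amount in controversy is USD 8,400, which meets the 7,000 dollars floor. Satisfied.
  (b) The claim is a consumer claim, not a tort claim — that alternative is enough. Satisfied.
  (c) Marlo Sorensen resides in Istria. The exception is not triggered, since the claim does not concern real property. Satisfied.
  (d) The amount in controversy is 8,400 dollars, within the $50,000 ceiling. Satisfied.
  → Jurisdiction lies.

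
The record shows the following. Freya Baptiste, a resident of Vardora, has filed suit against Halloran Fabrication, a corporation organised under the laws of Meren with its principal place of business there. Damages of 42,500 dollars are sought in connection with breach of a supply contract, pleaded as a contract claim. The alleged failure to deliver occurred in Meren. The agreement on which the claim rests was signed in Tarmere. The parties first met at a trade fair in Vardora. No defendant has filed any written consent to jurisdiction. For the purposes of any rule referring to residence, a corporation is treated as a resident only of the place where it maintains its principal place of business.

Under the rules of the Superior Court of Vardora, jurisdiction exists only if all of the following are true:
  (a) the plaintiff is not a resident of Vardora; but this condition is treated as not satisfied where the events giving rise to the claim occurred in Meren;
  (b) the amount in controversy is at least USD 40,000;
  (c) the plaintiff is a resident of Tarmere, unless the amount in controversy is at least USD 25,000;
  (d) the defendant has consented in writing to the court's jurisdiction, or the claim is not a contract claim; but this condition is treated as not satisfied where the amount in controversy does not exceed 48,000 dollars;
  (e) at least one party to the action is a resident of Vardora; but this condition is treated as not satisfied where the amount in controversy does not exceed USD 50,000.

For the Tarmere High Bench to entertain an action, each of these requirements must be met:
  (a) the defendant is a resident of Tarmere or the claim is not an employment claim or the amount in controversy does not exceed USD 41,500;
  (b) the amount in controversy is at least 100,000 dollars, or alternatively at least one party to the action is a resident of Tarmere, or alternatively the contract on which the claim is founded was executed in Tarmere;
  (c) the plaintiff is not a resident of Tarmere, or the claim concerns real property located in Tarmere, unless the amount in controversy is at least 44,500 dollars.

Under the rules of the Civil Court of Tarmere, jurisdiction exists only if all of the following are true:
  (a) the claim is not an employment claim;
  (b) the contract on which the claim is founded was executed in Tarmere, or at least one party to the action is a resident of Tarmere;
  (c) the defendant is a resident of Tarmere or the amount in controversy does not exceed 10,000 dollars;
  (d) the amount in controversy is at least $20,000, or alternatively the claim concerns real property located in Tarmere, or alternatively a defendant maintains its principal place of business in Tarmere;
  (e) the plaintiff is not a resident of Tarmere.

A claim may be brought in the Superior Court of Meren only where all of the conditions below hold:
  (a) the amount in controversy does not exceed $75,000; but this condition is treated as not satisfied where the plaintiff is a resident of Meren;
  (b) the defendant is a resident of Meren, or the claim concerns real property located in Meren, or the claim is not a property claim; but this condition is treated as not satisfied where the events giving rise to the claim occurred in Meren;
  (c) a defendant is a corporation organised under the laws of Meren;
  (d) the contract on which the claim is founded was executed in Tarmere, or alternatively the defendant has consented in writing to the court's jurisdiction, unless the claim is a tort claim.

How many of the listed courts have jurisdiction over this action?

1

The Superior Court of Vardora:
  (a) The plaintiff resides in Vardora. Condition not met.
  (b) The amount in controversy is USD 42,500, which meets the 40,000 dollars floor. Satisfied.
  (c) The plaintiff resides in Vardora, not Tarmere. The proviso rescues it, though: the amount in controversy is $42,500, which meets the $25,000 floor. Condition met.
  (d) No such written consent has been filed; the claim is a contract claim — none of the alternatives is met. Fails.
  (e) Freya Baptiste resides in Vardora. But the amount in controversy is $42,500, within the 50,000 dollars ceiling, triggering the carve-out and defeating this condition. Condition not met.
  → No jurisdiction.
The Tarmere High Bench:
  (a) The claim is a contract claim, not an employment claim, so one alternative holds. Condition met.
  (b) The contract was executed in Tarmere, which satisfies one of the alternatives. Condition met.
  (c) The plaintiff resides in Vardora, which is not Tarmere — that alternative is enough. Condition met.
  → Jurisdiction lies.
The Civil Court of Tarmere:
  (a) The claim is a contract claim, not an employment claim. Condition met.
  (b) The contract was executed in Tarmere — that alternative is enough. Met.
  (c) The defendant resides in Meren, not Tarmere; the amount in controversy is USD 42,500, above the $10,000 ceiling — no alternative holds. Not met.
  (d) The amount in controversy is USD 42,500, which meets the $20,000 floor, so one alternative holds. Met.
  (e) The plaintiff resides in Vardora, which is not Tarmere. Condition met.
  → The court lacks jurisdiction.
The Superior Court of Meren:
  (a) The amount in controversy is $42,500, within the USD 75,000 ceiling. The carve-out does not apply: the plaintiff resides in Vardora, not Meren. Met.
  (b) The defendant resides in Meren — that alternative is enough. However, the operative events occurred in Meren, which falls within the stated exception and so defeats the condition. Not met.
  (c) Halloran Fabrication is organised under the laws of Meren. Condition met.
  (d) The contract was executed in Tarmere, which satisfies one of the alternatives. Met.
  → At least one condition fails; no jurisdiction.
Courts with jurisdiction: the Tarmere High Bench — 1 in total.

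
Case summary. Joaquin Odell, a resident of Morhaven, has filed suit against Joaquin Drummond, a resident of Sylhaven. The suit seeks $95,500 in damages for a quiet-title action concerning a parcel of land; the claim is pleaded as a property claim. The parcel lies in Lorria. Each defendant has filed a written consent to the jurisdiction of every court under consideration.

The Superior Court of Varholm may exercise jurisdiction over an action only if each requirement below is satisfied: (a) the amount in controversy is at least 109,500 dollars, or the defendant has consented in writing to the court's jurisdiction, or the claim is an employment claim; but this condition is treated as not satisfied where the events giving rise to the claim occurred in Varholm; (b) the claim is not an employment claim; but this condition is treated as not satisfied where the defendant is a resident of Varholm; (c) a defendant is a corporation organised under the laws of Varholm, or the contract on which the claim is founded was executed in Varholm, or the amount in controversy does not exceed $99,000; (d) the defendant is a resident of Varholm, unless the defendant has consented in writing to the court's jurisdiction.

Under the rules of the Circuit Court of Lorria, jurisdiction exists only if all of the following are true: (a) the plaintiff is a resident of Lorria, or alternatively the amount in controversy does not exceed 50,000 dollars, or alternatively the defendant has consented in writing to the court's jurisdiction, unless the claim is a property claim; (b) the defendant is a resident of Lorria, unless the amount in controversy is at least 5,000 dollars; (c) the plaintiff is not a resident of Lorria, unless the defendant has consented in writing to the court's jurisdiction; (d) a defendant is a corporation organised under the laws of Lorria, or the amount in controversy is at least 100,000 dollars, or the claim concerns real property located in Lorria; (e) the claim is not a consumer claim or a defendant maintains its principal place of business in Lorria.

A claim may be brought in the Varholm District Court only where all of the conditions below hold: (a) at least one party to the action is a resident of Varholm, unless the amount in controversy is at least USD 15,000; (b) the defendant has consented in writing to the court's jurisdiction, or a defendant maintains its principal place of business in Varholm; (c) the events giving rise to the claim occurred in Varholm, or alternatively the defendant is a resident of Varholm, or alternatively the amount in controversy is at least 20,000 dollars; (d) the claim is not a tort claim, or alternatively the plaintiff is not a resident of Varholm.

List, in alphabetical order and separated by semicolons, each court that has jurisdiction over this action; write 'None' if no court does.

the Circuit Court of Lorria; the Superior Court of Varholm; the Varholm District Court

The Superior Court of Varholm:
  (a) Every defendant has filed written consent, which satisfies one of the alternatives. The carve-out does not apply: the operative events occurred in Lorria, not Varholm. Met.
  (b) The claim is a property claim, not an employment claim. And the carve-out is inapplicable — the defendant resides in Sylhaven, not Varholm. Satisfied.
  (c) The amount in controversy is USD 95,500, within the USD 99,000 ceiling, which satisfies one of the alternatives. Satisfied.
  (d) The defendant resides in Sylhaven, not Varholm. But every defendant has filed written consent, and the 'unless' clause therefore excuses the requirement. Condition met.
  → The court has jurisdiction.
The Circuit Court of Lorria:
  (a) Every defendant has filed written consent, which satisfies one of the alternatives. Met.
  (b) The defendant resides in Sylhaven, not Lorria. However, the amount in controversy is 95,500 dollars, which meets the 5,000 dollars floor, so the 'unless' proviso supplies this condition. Met.
  (c) The plaintiff resides in Morhaven, which is not Lorria. Condition met.
  (d) The property lies in Lorria, so this disjunct is met. Met.
  (e) The claim is a property claim, not a consumer claim, so one alternative holds. Met.
  → The court has jurisdiction.
The Varholm District Court:
  (a) No party resides in Varholm. The proviso rescues it, though: the amount in controversy is 95,500 dollars, which meets the USD 15,000 floor. Condition met.
  (b) Every defendant has filed written consent — that alternative is enough. Satisfied.
  (c) The amount in controversy is $95,500, which meets the USD 20,000 floor, so one alternative holds. Met.
  (d) The claim is a property claim, not a tort claim — that alternative is enough. Met.
  → Jurisdiction lies.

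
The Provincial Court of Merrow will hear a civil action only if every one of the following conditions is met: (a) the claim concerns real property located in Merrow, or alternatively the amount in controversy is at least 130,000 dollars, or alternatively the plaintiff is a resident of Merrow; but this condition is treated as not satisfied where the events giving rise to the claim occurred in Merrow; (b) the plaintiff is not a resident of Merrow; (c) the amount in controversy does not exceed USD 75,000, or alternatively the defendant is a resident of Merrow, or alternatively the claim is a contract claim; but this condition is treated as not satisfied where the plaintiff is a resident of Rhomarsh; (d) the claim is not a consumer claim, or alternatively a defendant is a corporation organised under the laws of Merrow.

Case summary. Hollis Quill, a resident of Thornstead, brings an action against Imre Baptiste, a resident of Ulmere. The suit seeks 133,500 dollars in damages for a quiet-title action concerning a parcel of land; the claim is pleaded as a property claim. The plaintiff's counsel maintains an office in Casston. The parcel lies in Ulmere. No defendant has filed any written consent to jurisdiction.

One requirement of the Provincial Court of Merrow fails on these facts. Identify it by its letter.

(c)

The Provincial Court of Merrow:
  (a) The amount in controversy is $133,500, which meets the $130,000 floor, which satisfies one of the alternatives. The carve-out does not apply: the operative events occurred in Ulmere, not Merrow. Condition met.
  (b) The plaintiff resides in Thornstead, which is not Merrow. Condition met.
  (c) The amount in controversy is $133,500, above the 75,000 dollars ceiling; the defendant resides in Ulmere, not Merrow; the claim is a property claim, not a contract claim — no alternative holds. Not satisfied.
  (d) The claim is a property claim, not a consumer claim — that alternative is enough. Condition met.
Only condition (c) fails.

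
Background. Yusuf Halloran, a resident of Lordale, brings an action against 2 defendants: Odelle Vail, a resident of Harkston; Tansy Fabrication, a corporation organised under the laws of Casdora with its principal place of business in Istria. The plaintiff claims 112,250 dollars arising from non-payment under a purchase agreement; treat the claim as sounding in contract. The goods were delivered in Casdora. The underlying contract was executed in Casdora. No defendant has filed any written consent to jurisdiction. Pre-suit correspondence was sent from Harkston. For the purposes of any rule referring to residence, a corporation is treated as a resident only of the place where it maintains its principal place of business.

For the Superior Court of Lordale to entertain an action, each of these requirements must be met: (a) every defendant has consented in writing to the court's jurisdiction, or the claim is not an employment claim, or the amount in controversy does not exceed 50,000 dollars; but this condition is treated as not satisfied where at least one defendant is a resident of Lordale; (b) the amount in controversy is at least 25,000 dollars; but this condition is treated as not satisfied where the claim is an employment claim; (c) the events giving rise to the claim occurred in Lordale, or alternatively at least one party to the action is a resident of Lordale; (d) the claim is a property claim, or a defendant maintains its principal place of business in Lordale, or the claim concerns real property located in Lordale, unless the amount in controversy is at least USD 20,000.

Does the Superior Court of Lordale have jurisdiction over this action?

Yes

The Superior Court of Lordale:
  (a) The claim is a contract claim, not an employment claim, so this disjunct is met. And the carve-out is inapplicable — no defendant resides in Lordale (they reside in Harkston, Istria). Condition met.
  (b) The amount in controversy is $112,250, which meets the $25,000 floor. The exception is not triggered, since the claim is a contract claim, not an employment claim. Satisfied.
  (c) Yusuf Halloran resides in Lordale, so this disjunct is met. Condition met.
  (d) The claim is a contract claim, not a property claim; the corporate defendant(s) have their principal place of business in Istria, not Lordale; the claim does not concern real property — no alternative holds. However, the amount in controversy is USD 112,250, which meets the USD 20,000 floor, so the 'unless' proviso supplies this condition. Met.
  → All conditions met; jurisdiction exists.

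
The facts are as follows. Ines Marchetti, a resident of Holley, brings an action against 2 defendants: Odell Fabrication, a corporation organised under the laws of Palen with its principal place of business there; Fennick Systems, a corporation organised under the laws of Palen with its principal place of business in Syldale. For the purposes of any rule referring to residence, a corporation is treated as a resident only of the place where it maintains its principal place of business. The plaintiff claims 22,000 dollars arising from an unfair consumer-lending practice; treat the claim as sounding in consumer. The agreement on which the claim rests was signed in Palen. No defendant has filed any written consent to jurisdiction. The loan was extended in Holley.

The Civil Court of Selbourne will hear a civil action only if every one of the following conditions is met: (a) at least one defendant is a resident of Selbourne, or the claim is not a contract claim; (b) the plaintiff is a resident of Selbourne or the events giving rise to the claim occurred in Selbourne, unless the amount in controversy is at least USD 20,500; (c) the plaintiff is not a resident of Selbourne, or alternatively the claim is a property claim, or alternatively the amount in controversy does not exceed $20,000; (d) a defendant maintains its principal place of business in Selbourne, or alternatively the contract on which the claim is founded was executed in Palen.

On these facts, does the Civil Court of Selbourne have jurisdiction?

Yes

The Civil Court of Selbourne:
  (a) The claim is a consumer claim, not a contract claim — that alternative is enough. Met.
  (b) The plaintiff resides in Holley, not Selbourne; the operative events occurred in Holley, not Selbourne — every alternative fails. However, the amount in controversy is $22,000, which meets the $20,500 floor, so the 'unless' proviso supplies this condition. Met.
  (c) The plaintiff resides in Holley, which is not Selbourne, which satisfies one of the alternatives. Condition met.
  (d) The contract was executed in Palen, which satisfies one of the alternatives. Condition met.
  → Jurisdiction lies.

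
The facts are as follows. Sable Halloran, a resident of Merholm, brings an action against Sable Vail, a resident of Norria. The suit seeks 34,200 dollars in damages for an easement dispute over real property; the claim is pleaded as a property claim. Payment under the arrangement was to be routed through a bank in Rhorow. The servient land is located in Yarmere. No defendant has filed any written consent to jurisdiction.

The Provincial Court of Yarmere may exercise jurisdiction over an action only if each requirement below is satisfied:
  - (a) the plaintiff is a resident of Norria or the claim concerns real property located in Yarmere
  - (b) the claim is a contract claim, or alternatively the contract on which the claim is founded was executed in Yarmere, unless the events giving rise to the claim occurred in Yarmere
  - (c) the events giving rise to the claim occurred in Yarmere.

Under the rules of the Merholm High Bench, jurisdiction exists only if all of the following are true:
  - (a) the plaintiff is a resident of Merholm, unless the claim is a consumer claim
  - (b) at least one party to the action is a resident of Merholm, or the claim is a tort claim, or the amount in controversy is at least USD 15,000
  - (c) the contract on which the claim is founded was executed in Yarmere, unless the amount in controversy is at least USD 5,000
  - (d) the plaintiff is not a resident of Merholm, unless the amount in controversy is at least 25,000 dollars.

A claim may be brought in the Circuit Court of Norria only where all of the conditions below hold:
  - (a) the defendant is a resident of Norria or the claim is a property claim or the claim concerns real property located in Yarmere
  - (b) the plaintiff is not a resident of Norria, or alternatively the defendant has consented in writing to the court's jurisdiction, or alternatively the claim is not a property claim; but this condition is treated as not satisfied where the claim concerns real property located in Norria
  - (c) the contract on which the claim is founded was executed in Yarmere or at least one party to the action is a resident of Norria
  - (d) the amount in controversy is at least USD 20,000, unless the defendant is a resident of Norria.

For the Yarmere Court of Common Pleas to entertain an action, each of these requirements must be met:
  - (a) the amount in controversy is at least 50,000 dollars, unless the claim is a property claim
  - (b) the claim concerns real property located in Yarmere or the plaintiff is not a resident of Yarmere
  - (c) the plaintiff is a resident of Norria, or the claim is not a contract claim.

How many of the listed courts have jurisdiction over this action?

The Provincial Court of Yarmere:
  (a) The property lies in Yarmere — that alternative is enough. Satisfied.
  (b) The claim is a property claim, not a contract claim; no contract (and hence no place of execution) is alleged — every alternative fails. However, the operative events occurred in Yarmere, so the 'unless' proviso supplies this condition. Satisfied.
  (c) The operative events occurred in Yarmere. Condition met.
  → All conditions met; jurisdiction exists.
The Merholm High Bench:
  (a) The plaintiff resides in Merholm. Satisfied.
  (b) Sable Halloran resides in Merholm, so this disjunct is met. Satisfied.
  (c) No contract (and hence no place of execution) is alleged. The proviso rescues it, though: the amount in controversy is 34,200 dollars, which meets the USD 5,000 floor. Condition met.
  (d) The plaintiff resides in Merholm. The proviso rescues it, though: the amount in controversy is 34,200 dollars, which meets the 25,000 dollars floor. Satisfied.
  → The court has jurisdiction.
The Circuit Court of Norria:
  (a) The defendant resides in Norria — that alternative is enough. Met.
  (b) The plaintiff resides in Merholm, which is not Norria, so one alternative holds. The carve-out does not apply: the property lies in Yarmere, not Norria. Condition met.
  (c) Sable Vail resides in Norria — that alternative is enough. Condition met.
  (d) The amount in controversy is USD 34,200, which meets the USD 20,000 floor. Satisfied.
  → All conditions met; jurisdiction exists.
The Yarmere Court of Common Pleas:
  (a) The amount in controversy is 34,200 dollars, below the 50,000 dollars floor. But the claim is a property claim, and the 'unless' clause therefore excuses the requirement. Satisfied.
  (b) The property lies in Yarmere, which satisfies one of the alternatives. Met.
  (c) The claim is a property claim, not a contract claim, so this disjunct is met. Satisfied.
  → Jurisdiction lies.
Courts with jurisdiction: the Provincial Court of Yarmere, the Merholm High Bench, the Circuit Court of Norria, the Yarmere Court of Common Pleas — 4 in total.

4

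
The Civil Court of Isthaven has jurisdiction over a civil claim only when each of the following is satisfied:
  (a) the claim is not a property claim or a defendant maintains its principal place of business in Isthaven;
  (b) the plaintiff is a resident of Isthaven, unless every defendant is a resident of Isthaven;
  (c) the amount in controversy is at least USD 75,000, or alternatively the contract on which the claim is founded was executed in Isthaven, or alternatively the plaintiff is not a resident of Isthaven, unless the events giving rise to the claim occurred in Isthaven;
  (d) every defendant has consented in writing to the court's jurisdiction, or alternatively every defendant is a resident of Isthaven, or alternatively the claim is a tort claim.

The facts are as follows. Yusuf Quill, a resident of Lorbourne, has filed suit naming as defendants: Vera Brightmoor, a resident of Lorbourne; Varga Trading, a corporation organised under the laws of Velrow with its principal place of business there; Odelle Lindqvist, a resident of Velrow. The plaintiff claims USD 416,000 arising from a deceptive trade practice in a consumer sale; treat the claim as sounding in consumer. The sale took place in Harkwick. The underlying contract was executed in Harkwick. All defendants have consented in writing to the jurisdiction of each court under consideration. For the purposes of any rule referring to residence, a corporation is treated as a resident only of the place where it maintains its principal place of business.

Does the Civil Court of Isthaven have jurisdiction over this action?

The Civil Court of Isthaven:
  (a) The claim is a consumer claim, not a property claim, so this disjunct is met. Met.
  (b) The plaintiff resides in Lorbourne, not Isthaven. Nor does the 'unless' clause help: the defendants reside as follows — Vera Brightmoor in Lorbourne, Varga Trading in Velrow, Odelle Lindqvist in Velrow — not all in Isthaven. Condition not met.
  (c) The amount in controversy is USD 416,000, which meets the USD 75,000 floor, so this disjunct is met. Met.
  (d) Every defendant has filed written consent, which satisfies one of the alternatives. Satisfied.
  → No jurisdiction.

No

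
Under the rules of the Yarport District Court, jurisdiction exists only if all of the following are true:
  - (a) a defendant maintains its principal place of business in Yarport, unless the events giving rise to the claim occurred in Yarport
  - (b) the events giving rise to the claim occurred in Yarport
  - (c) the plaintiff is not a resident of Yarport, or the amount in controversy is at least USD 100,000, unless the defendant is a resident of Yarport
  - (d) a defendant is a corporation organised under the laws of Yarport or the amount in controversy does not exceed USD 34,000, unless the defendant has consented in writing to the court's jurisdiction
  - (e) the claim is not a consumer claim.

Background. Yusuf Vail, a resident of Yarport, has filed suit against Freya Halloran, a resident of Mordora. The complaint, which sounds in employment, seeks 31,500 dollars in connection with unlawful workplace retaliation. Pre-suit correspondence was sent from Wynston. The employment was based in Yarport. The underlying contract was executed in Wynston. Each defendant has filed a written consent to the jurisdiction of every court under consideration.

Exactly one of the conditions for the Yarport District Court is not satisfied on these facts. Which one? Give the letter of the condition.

The Yarport District Court:
  (a) No defendant is a corporation. However, the operative events occurred in Yarport, so the 'unless' proviso supplies this condition. Condition met.
  (b) The operative events occurred in Yarport. Satisfied.
  (c) The plaintiff resides in Yarport; the amount in controversy is USD 31,500, below the 100,000 dollars floor — none of the alternatives is met. And the defendant resides in Mordora, not Yarport, so the proviso does not save it. Not satisfied.
  (d) The amount in controversy is $31,500, within the $34,000 ceiling, which satisfies one of the alternatives. Met.
  (e) The claim is an employment claim, not a consumer claim. Satisfied.
Only condition (c) fails.

(c)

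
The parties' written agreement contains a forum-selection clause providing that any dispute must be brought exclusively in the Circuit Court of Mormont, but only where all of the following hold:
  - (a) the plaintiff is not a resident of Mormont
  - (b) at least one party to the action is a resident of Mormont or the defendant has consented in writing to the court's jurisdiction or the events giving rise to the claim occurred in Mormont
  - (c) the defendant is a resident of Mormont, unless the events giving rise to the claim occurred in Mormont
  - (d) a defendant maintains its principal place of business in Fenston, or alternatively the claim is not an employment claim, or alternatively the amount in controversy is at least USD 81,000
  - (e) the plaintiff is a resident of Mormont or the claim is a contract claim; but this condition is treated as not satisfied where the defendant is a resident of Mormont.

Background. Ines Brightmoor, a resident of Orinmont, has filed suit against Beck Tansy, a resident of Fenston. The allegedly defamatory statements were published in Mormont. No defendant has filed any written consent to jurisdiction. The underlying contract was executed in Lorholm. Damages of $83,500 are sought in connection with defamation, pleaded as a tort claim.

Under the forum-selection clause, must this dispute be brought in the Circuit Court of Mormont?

No

The Circuit Court of Mormont:
  (a) The plaintiff resides in Orinmont, which is not Mormont. Satisfied.
  (b) The operative events occurred in Mormont — that alternative is enough. Satisfied.
  (c) The defendant resides in Fenston, not Mormont. However, the operative events occurred in Mormont, so the 'unless' proviso supplies this condition. Condition met.
  (d) The claim is a tort claim, not an employment claim, so one alternative holds. Met.
  (e) The plaintiff resides in Orinmont, not Mormont; the claim is a tort claim, not a contract claim — every alternative fails. Not satisfied.
  → The clause does not apply.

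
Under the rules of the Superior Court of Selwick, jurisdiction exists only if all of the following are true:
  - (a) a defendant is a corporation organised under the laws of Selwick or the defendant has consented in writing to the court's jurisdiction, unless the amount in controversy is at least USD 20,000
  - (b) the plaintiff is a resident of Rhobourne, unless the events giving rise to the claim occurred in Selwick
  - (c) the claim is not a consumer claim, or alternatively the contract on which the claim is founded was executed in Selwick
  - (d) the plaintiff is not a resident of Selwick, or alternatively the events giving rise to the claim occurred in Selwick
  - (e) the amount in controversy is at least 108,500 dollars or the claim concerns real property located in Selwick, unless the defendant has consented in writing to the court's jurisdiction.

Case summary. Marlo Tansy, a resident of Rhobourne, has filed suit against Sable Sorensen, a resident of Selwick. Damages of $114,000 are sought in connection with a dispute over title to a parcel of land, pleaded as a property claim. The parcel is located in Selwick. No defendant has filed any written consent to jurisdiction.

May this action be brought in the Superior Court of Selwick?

Yes

The Superior Court of Selwick:
  (a) No defendant is a corporation; no such written consent has been filed — no alternative holds. However, the amount in controversy is 114,000 dollars, which meets the USD 20,000 floor, so the 'unless' proviso supplies this condition. Met.
  (b) The plaintiff resides in Rhobourne. Met.
  (c) The claim is a property claim, not a consumer claim, which satisfies one of the alternatives. Condition met.
  (d) The plaintiff resides in Rhobourne, which is not Selwick, so this disjunct is met. Met.
  (e) The amount in controversy is $114,000, which meets the 108,500 dollars floor, which satisfies one of the alternatives. Satisfied.
  → All conditions met; jurisdiction exists.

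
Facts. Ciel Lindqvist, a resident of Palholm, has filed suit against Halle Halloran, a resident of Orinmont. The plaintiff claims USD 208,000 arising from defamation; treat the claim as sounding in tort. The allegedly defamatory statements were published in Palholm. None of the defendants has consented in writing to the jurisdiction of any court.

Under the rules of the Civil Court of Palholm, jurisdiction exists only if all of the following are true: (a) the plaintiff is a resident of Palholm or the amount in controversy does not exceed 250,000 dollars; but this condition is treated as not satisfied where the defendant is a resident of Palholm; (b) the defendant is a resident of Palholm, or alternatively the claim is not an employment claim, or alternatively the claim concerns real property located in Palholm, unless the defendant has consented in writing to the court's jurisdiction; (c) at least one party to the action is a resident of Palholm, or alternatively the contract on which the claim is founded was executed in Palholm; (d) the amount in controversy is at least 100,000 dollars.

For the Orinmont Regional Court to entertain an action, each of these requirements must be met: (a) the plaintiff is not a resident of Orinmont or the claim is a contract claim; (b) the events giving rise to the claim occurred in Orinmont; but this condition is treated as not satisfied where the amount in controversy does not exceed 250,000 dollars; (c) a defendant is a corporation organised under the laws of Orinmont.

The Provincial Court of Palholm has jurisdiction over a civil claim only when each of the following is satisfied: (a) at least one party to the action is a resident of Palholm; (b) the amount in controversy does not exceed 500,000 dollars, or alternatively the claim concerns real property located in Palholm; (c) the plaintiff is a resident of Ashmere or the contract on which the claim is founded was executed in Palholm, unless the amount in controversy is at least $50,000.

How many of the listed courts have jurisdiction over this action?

The Civil Court of Palholm:
  (a) The plaintiff resides in Palholm, so one alternative holds. And the carve-out is inapplicable — the defendant resides in Orinmont, not Palholm. Satisfied.
  (b) The claim is a tort claim, not an employment claim — that alternative is enough. Satisfied.
  (c) Ciel Lindqvist resides in Palholm, which satisfies one of the alternatives. Satisfied.
  (d) The amount in controversy is 208,000 dollars, which meets the 100,000 dollars floor. Satisfied.
  → Jurisdiction lies.
The Orinmont Regional Court:
  (a) The plaintiff resides in Palholm, which is not Orinmont, which satisfies one of the alternatives. Condition met.
  (b) The operative events occurred in Palholm, not Orinmont. Fails.
  (c) No defendant is a corporation. Fails.
  → The court lacks jurisdiction.
The Provincial Court of Palholm:
  (a) Ciel Lindqvist resides in Palholm. Condition met.
  (b) The amount in controversy is $208,000, within the USD 500,000 ceiling — that alternative is enough. Satisfied.
  (c) The plaintiff resides in Palholm, not Ashmere; no contract (and hence no place of execution) is alleged — every alternative fails. But the amount in controversy is 208,000 dollars, which meets the USD 50,000 floor, and the 'unless' clause therefore excuses the requirement. Met.
  → Every requirement is satisfied — jurisdiction.
Courts with jurisdiction: the Civil Court of Palholm, the Provincial Court of Palholm — 2 in total.

2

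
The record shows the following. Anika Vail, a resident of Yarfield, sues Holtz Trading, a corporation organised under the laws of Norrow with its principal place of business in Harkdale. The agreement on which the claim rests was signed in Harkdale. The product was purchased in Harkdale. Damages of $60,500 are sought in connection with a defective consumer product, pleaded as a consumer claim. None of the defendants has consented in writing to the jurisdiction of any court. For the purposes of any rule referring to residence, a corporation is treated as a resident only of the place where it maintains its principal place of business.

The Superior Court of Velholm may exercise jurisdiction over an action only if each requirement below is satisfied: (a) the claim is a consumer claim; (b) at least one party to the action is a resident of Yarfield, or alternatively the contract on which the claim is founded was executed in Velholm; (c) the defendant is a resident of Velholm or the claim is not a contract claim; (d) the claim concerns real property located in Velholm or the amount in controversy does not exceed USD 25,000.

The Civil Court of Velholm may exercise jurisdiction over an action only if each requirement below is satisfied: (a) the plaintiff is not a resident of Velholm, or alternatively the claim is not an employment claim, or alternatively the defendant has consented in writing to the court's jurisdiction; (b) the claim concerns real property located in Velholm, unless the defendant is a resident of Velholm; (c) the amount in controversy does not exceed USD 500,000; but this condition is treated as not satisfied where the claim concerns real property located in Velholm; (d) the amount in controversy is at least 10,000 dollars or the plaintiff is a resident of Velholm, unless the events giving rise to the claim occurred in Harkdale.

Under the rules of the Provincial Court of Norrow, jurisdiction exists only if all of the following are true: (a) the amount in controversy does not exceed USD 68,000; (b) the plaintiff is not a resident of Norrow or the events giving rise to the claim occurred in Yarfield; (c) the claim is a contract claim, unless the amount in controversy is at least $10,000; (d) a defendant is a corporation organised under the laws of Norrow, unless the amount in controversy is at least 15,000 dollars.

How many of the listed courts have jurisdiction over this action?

The Superior Court of Velholm:
  (a) The claim is a consumer claim. Met.
  (b) Anika Vail resides in Yarfield, which satisfies one of the alternatives. Satisfied.
  (c) The claim is a consumer claim, not a contract claim, which satisfies one of the alternatives. Satisfied.
  (d) The claim does not concern real property; the amount in controversy is USD 60,500, above the USD 25,000 ceiling — every alternative fails. Not satisfied.
  → At least one condition fails; no jurisdiction.
The Civil Court of Velholm:
  (a) The plaintiff resides in Yarfield, which is not Velholm, which satisfies one of the alternatives. Condition met.
  (b) The claim does not concern real property. And the defendant resides in Harkdale, not Velholm, so the proviso does not save it. Fails.
  (c) The amount in controversy is USD 60,500, within the USD 500,000 ceiling. The exception is not triggered, since the claim does not concern real property. Condition met.
  (d) The amount in controversy is 60,500 dollars, which meets the 10,000 dollars floor, so this disjunct is met. Satisfied.
  → The court lacks jurisdiction.
The Provincial Court of Norrow:
  (a) The amount in controversy is USD 60,500, within the $68,000 ceiling. Condition met.
  (b) The plaintiff resides in Yarfield, which is not Norrow, so this disjunct is met. Met.
  (c) The claim is a consumer claim, not a contract claim. But the amount in controversy is USD 60,500, which meets the 10,000 dollars floor, and the 'unless' clause therefore excuses the requirement. Met.
  (d) Holtz Trading is organised under the laws of Norrow. Condition met.
  → Every requirement is satisfied — jurisdiction.
Courts with jurisdiction: the Provincial Court of Norrow — 1 in total.

1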